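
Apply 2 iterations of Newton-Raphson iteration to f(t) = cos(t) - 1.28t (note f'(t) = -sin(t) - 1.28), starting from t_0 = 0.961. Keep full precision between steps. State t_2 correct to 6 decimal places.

0.630932

t_0 = 0.961000: f = -0.657379, f' = -2.099765 → t_1 = 0.961000 - (-0.657379)/(-2.099765) = 0.647927
t_1 = 0.647927: f = -0.032010, f' = -1.883535 → t_2 = 0.647927 - (-0.032010)/(-1.883535) = 0.630932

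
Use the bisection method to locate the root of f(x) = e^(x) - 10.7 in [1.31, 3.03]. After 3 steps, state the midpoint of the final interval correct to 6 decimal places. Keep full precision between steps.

2.277500

f(1.310000) = -6.993826, f(3.030000) = 9.997233 (opposite signs)
step 1: m = 2.170000, f(m) = -1.941716 < 0 → root in [2.170000, 3.030000]
step 2: m = 2.600000, f(m) = 2.763738 > 0 → root in [2.170000, 2.600000]
step 3: m = 2.385000, f(m) = 0.159063 > 0 → root in [2.170000, 2.385000]
Midpoint of [2.170000, 2.385000] = 2.277500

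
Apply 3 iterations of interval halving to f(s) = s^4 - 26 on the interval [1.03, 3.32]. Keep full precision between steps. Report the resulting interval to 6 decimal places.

f(1.030000) = -24.874491, f(3.320000) = 95.493302 (opposite signs)
step 1: m = 2.175000, f(m) = -3.621187 < 0 → root in [2.175000, 3.320000]
step 2: m = 2.747500, f(m) = 30.983721 > 0 → root in [2.175000, 2.747500]
step 3: m = 2.461250, f(m) = 10.696354 > 0 → root in [2.175000, 2.461250]

[2.175000, 2.461250]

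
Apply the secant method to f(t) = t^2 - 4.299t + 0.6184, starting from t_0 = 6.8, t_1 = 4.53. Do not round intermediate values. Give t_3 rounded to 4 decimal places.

4.1620

f(t_0) = 17.625200, f(t_1) = 1.664830
t_2 = 4.530000 - (1.664830)·(4.530000 - 6.800000)/(1.664830 - (17.625200)) = 4.293216; f(t_2) = 0.593567
t_3 = 4.293216 - (0.593567)·(4.293216 - 4.530000)/(0.593567 - (1.664830)) = 4.162018; f(t_3) = 0.048278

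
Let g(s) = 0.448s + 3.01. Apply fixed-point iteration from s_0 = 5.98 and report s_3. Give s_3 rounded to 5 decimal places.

s_1 = g(5.980000) = 5.689040
s_2 = g(5.689040) = 5.558690
s_3 = g(5.558690) = 5.500293

5.50029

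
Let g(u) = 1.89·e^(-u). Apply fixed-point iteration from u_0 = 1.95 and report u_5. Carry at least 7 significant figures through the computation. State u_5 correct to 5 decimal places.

0.56351

u_1 = g(1.950000) = 0.268898
u_2 = g(0.268898) = 1.444378
u_3 = g(1.444378) = 0.445837
u_4 = g(0.445837) = 1.210144
u_5 = g(1.210144) = 0.563512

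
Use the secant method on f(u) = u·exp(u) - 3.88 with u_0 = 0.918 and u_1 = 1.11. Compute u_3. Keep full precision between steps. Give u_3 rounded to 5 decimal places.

f(u_0) = -1.581074, f(u_1) = -0.511862
u_2 = 1.110000 - (-0.511862)·(1.110000 - 0.918000)/(-0.511862 - (-1.581074)) = 1.201916; f(u_2) = 0.118154
u_3 = 1.201916 - (0.118154)·(1.201916 - 1.110000)/(0.118154 - (-0.511862)) = 1.184678; f(u_3) = -0.006538

1.18468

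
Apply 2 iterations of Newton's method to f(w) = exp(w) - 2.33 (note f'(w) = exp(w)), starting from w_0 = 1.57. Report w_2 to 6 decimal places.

0.866240

w_0 = 1.570000: f = 2.476648, f' = 4.806648 → w_1 = 1.570000 - (2.476648)/(4.806648) = 1.054745
w_1 = 1.054745: f = 0.541244, f' = 2.871244 → w_2 = 1.054745 - (0.541244)/(2.871244) = 0.866240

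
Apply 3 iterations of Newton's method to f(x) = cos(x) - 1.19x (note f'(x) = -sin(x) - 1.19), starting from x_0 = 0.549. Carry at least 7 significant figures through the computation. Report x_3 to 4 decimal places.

0.6625

Newton update: x ← x − f(x)/f'(x).
x_0 = 0.549000: f = 0.199737, f' = -1.711834 → x_1 = 0.549000 - (0.199737)/(-1.711834) = 0.665680
x_1 = 0.665680: f = -0.005662, f' = -1.807594 → x_2 = 0.665680 - (-0.005662)/(-1.807594) = 0.662548
x_2 = 0.662548: f = -0.000004, f' = -1.805127 → x_3 = 0.662548 - (-0.000004)/(-1.805127) = 0.662545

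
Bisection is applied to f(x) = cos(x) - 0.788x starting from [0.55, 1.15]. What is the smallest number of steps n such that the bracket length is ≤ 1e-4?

Initial width b − a = 1.15 − 0.55 = 0.600000.
After n steps the width is (b−a)/2^n; need (b−a)/2^n ≤ 1e-4.
So n ≥ log₂(0.600000/1e-4) = log₂(6000.0000) ≈ 12.5507.
Hence n = 13.

13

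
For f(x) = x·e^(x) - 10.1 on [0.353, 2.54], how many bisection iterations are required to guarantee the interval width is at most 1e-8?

Initial width b − a = 2.54 − 0.353 = 2.187000.
After n steps the width is (b−a)/2^n; need (b−a)/2^n ≤ 1e-8.
So n ≥ log₂(2.187000/1e-8) = log₂(218700000.0000) ≈ 27.7044.
Hence n = 28.

28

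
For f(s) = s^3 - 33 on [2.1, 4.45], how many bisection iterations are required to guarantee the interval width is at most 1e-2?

Initial width b − a = 4.45 − 2.1 = 2.350000.
After n steps the width is (b−a)/2^n; need (b−a)/2^n ≤ 1e-2.
So n ≥ log₂(2.350000/1e-2) = log₂(235.0000) ≈ 7.8765.
Hence n = 8.

8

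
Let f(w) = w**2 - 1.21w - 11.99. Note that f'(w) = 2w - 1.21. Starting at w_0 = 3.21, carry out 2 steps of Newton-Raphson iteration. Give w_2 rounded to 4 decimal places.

Newton update: w ← w − f(w)/f'(w).
w_0 = 3.210000: f = -5.570000, f' = 5.210000 → w_1 = 3.210000 - (-5.570000)/(5.210000) = 4.279098
w_1 = 4.279098: f = 1.142970, f' = 7.348196 → w_2 = 4.279098 - (1.142970)/(7.348196) = 4.123554

4.1236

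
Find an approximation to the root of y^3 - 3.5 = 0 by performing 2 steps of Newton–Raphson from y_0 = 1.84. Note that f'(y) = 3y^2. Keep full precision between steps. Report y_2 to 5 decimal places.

y_0 = 1.840000: f = 2.729504, f' = 10.156800 → y_1 = 1.840000 - (2.729504)/(10.156800) = 1.571263
y_1 = 1.571263: f = 0.379243, f' = 7.406606 → y_2 = 1.571263 - (0.379243)/(7.406606) = 1.520060

1.52006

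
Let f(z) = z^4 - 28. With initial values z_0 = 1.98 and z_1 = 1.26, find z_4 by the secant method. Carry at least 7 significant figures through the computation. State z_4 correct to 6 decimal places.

2.226093

Secant update: z_(k+1) = z_k − f(z_k)·(z_k − z_(k-1))/(f(z_k) − f(z_(k-1))).
f(z_0) = -12.630464, f(z_1) = -25.479526
z_2 = 1.260000 - (-25.479526)·(1.260000 - 1.980000)/(-25.479526 - (-12.630464)) = 2.687751; f(z_2) = 24.186238
z_3 = 2.687751 - (24.186238)·(2.687751 - 1.260000)/(24.186238 - (-25.479526)) = 1.992465; f(z_3) = -12.239774
z_4 = 1.992465 - (-12.239774)·(1.992465 - 2.687751)/(-12.239774 - (24.186238)) = 2.226093; f(z_4) = -3.443125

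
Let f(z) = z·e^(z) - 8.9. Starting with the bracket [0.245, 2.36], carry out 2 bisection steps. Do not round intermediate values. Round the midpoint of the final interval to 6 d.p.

1.566875

f(0.245000) = -8.586983, f(2.360000) = 16.094645 (opposite signs)
step 1: m = 1.302500, f(m) = -4.108778 < 0 → root in [1.302500, 2.360000]
step 2: m = 1.831250, f(m) = 2.530084 > 0 → root in [1.302500, 1.831250]
Midpoint of [1.302500, 1.831250] = 1.566875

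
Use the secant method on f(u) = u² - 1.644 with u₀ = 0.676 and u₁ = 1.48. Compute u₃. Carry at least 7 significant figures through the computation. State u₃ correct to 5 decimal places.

1.27812

f(u_0) = -1.187024, f(u_1) = 0.546400
u_2 = 1.480000 - (0.546400)·(1.480000 - 0.676000)/(0.546400 - (-1.187024)) = 1.226568; f(u_2) = -0.139532
u_3 = 1.226568 - (-0.139532)·(1.226568 - 1.480000)/(-0.139532 - (0.546400)) = 1.278121; f(u_3) = -0.010407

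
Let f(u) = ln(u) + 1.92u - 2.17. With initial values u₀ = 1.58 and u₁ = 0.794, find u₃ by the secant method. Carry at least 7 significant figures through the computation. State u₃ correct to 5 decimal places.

1.08787

f(u_0) = 1.321025, f(u_1) = -0.876192
u_2 = 0.794000 - (-0.876192)·(0.794000 - 1.580000)/(-0.876192 - (1.321025)) = 1.107436; f(u_2) = 0.058325
u_3 = 1.107436 - (0.058325)·(1.107436 - 0.794000)/(0.058325 - (-0.876192)) = 1.087874; f(u_3) = 0.002943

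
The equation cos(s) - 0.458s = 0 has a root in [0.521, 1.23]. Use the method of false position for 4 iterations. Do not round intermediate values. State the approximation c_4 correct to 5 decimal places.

False-position update: c = (a·f(b) − b·f(a))/(f(b) − f(a)); replace the endpoint whose sign matches f(c).
f(0.521000) = 0.628704, f(1.230000) = -0.229102
step 1: c = 1.040641, f(c) = 0.029054 > 0 → new bracket [1.040641, 1.230000]
step 2: c = 1.061952, f(c) = 0.000794 > 0 → new bracket [1.061952, 1.230000]
step 3: c = 1.062533, f(c) = 0.000021 > 0 → new bracket [1.062533, 1.230000]
step 4: c = 1.062548, f(c) = 0.000001 > 0 → new bracket [1.062548, 1.230000]

1.06255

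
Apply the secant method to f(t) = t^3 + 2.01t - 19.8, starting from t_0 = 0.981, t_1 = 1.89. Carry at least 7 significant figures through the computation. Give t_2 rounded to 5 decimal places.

f(t_0) = -16.884114, f(t_1) = -9.249831
t_2 = 1.890000 - (-9.249831)·(1.890000 - 0.981000)/(-9.249831 - (-16.884114)) = 2.991360; f(t_2) = 12.980035

2.99136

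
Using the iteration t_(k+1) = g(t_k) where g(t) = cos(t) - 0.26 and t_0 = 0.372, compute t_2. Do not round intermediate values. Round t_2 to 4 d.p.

t_1 = g(0.372000) = 0.671602
t_2 = g(0.671602) = 0.522826

0.5228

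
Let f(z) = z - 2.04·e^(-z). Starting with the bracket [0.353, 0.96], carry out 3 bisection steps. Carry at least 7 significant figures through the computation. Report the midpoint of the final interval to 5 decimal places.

0.84619

f(0.353000) = -1.080257, f(0.960000) = 0.178899 (opposite signs)
step 1: m = 0.656500, f(m) = -0.401574 < 0 → root in [0.656500, 0.960000]
step 2: m = 0.808250, f(m) = -0.100850 < 0 → root in [0.808250, 0.960000]
step 3: m = 0.884125, f(m) = 0.041451 > 0 → root in [0.808250, 0.884125]
Midpoint of [0.808250, 0.884125] = 0.846187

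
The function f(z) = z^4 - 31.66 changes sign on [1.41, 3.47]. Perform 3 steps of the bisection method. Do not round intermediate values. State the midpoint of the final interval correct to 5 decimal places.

f(1.410000) = -27.707458, f(3.470000) = 113.323273 (opposite signs)
step 1: m = 2.440000, f(m) = 3.785353 > 0 → root in [1.410000, 2.440000]
step 2: m = 1.925000, f(m) = -17.928343 < 0 → root in [1.925000, 2.440000]
step 3: m = 2.182500, f(m) = -8.970914 < 0 → root in [2.182500, 2.440000]
Midpoint of [2.182500, 2.440000] = 2.311250

2.31125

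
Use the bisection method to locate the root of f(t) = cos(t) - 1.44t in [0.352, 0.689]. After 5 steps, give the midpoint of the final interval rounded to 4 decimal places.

0.5784

f(0.352000) = 0.431805, f(0.689000) = -0.220278 (opposite signs)
step 1: m = 0.520500, f(m) = 0.118051 > 0 → root in [0.520500, 0.689000]
step 2: m = 0.604750, f(m) = -0.048196 < 0 → root in [0.520500, 0.604750]
step 3: m = 0.562625, f(m) = 0.035678 > 0 → root in [0.562625, 0.604750]
step 4: m = 0.583687, f(m) = -0.006074 < 0 → root in [0.562625, 0.583687]
step 5: m = 0.573156, f(m) = 0.014849 > 0 → root in [0.573156, 0.583687]
Midpoint of [0.573156, 0.583687] = 0.578422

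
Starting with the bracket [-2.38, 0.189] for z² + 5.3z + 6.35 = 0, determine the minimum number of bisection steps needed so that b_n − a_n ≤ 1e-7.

Initial width b − a = 0.189 − -2.38 = 2.569000.
After n steps the width is (b−a)/2^n; need (b−a)/2^n ≤ 1e-7.
So n ≥ log₂(2.569000/1e-7) = log₂(25690000.0000) ≈ 24.6147.
Hence n = 25.

25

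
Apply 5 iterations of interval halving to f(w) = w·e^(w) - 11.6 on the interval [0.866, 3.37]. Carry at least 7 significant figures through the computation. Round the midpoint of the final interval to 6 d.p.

1.844125

f(0.866000) = -9.541187, f(3.370000) = 86.394636 (opposite signs)
step 1: m = 2.118000, f(m) = 6.010094 > 0 → root in [0.866000, 2.118000]
step 2: m = 1.492000, f(m) = -4.966600 < 0 → root in [1.492000, 2.118000]
step 3: m = 1.805000, f(m) = -0.625652 < 0 → root in [1.805000, 2.118000]
step 4: m = 1.961500, f(m) = 2.346234 > 0 → root in [1.805000, 1.961500]
step 5: m = 1.883250, f(m) = 0.782064 > 0 → root in [1.805000, 1.883250]
Midpoint of [1.805000, 1.883250] = 1.844125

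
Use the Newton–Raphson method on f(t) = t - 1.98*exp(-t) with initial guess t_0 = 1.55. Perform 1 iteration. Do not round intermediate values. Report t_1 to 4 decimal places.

f'(t) = 1 + 1.98*exp(-t)
t_0 = 1.550000: f = 1.129749, f' = 1.420251 → t_1 = 1.550000 - (1.129749)/(1.420251) = 0.754543

0.7545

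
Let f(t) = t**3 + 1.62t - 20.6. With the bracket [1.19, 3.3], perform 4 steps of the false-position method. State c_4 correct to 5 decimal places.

False-position update: c = (a·f(b) − b·f(a))/(f(b) − f(a)); replace the endpoint whose sign matches f(c).
f(1.190000) = -16.987041, f(3.300000) = 20.683000
step 1: c = 2.141490, f(c) = -7.309962 < 0 → new bracket [2.141490, 3.300000]
step 2: c = 2.444018, f(c) = -2.042022 < 0 → new bracket [2.444018, 3.300000]
step 3: c = 2.520935, f(c) = -0.495262 < 0 → new bracket [2.520935, 3.300000]
step 4: c = 2.539154, f(c) = -0.115885 < 0 → new bracket [2.539154, 3.300000]

2.53915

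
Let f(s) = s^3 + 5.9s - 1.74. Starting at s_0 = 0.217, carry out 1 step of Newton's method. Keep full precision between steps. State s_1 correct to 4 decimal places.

f'(s) = 3s^2 + 5.9
s_0 = 0.217000: f = -0.449482, f' = 6.041267 → s_1 = 0.217000 - (-0.449482)/(6.041267) = 0.291402

0.2914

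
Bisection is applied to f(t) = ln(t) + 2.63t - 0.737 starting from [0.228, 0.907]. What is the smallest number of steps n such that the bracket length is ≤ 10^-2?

7

Initial width b − a = 0.907 − 0.228 = 0.679000.
After n steps the width is (b−a)/2^n; need (b−a)/2^n ≤ 10^-2.
So n ≥ log₂(0.679000/10^-2) = log₂(67.9000) ≈ 6.0853.
Hence n = 7.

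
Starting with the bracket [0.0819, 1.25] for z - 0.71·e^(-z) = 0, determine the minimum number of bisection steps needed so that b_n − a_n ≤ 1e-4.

14

Initial width b − a = 1.25 − 0.0819 = 1.168100.
After n steps the width is (b−a)/2^n; need (b−a)/2^n ≤ 1e-4.
So n ≥ log₂(1.168100/1e-4) = log₂(11681.0000) ≈ 13.5119.
Hence n = 14.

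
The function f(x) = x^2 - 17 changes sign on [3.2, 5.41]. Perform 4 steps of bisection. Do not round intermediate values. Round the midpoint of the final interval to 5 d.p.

f(3.200000) = -6.760000, f(5.410000) = 12.268100 (opposite signs)
step 1: m = 4.305000, f(m) = 1.533025 > 0 → root in [3.200000, 4.305000]
step 2: m = 3.752500, f(m) = -2.918744 < 0 → root in [3.752500, 4.305000]
step 3: m = 4.028750, f(m) = -0.769173 < 0 → root in [4.028750, 4.305000]
step 4: m = 4.166875, f(m) = 0.362847 > 0 → root in [4.028750, 4.166875]
Midpoint of [4.028750, 4.166875] = 4.097812

4.09781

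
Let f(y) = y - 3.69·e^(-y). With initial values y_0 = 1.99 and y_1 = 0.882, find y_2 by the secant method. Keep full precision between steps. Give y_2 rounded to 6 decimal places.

1.217606

Secant update: y_(k+1) = y_k − f(y_k)·(y_k − y_(k-1))/(f(y_k) − f(y_(k-1))).
f(y_0) = 1.485594, f(y_1) = -0.645491
y_2 = 0.882000 - (-0.645491)·(0.882000 - 1.990000)/(-0.645491 - (1.485594)) = 1.217606; f(y_2) = 0.125595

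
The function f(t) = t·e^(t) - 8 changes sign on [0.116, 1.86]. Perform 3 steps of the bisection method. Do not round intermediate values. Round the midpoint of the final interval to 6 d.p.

1.533000

f(0.116000) = -7.869732, f(1.860000) = 3.948150 (opposite signs)
step 1: m = 0.988000, f(m) = -5.346373 < 0 → root in [0.988000, 1.860000]
step 2: m = 1.424000, f(m) = -2.085128 < 0 → root in [1.424000, 1.860000]
step 3: m = 1.642000, f(m) = 0.481735 > 0 → root in [1.424000, 1.642000]
Midpoint of [1.424000, 1.642000] = 1.533000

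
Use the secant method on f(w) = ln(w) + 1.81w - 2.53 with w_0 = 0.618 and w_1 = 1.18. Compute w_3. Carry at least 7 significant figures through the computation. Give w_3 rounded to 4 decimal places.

f(w_0) = -1.892687, f(w_1) = -0.228686
w_2 = 1.180000 - (-0.228686)·(1.180000 - 0.618000)/(-0.228686 - (-1.892687)) = 1.257236; f(w_2) = -0.025486
w_3 = 1.257236 - (-0.025486)·(1.257236 - 1.180000)/(-0.025486 - (-0.228686)) = 1.266924; f(w_3) = -0.000276

1.2669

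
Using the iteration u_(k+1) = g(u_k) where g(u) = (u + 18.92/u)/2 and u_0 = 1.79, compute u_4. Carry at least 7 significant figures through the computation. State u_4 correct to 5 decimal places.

u_1 = g(1.790000) = 6.179916
u_2 = g(6.179916) = 4.620723
u_3 = g(4.620723) = 4.357660
u_4 = g(4.357660) = 4.349720

4.34972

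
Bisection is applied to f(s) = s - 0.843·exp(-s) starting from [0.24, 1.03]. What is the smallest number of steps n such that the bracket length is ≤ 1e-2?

Initial width b − a = 1.03 − 0.24 = 0.790000.
After n steps the width is (b−a)/2^n; need (b−a)/2^n ≤ 1e-2.
So n ≥ log₂(0.790000/1e-2) = log₂(79.0000) ≈ 6.3038.
Hence n = 7.

7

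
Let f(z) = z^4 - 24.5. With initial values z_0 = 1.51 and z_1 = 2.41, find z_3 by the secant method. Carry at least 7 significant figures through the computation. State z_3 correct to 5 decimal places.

f(z_0) = -19.301144, f(z_1) = 9.234026
z_2 = 2.410000 - (9.234026)·(2.410000 - 1.510000)/(9.234026 - (-19.301144)) = 2.118759; f(z_2) = -4.347640
z_3 = 2.118759 - (-4.347640)·(2.118759 - 2.410000)/(-4.347640 - (9.234026)) = 2.211988; f(z_3) = -0.559612

2.21199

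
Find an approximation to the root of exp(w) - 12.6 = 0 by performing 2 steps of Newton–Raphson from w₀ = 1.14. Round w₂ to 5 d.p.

f'(w) = exp(w)
w_0 = 1.140000: f = -9.473232, f' = 3.126768 → w_1 = 1.140000 - (-9.473232)/(3.126768) = 4.169720
w_1 = 4.169720: f = 52.097313, f' = 64.697313 → w_2 = 4.169720 - (52.097313)/(64.697313) = 3.364473

3.36447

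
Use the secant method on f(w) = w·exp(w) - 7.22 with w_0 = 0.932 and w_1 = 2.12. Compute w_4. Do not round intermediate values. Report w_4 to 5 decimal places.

f(w_0) = -4.853108, f(w_1) = 10.442011
w_2 = 2.120000 - (10.442011)·(2.120000 - 0.932000)/(10.442011 - (-4.853108)) = 1.308950; f(w_2) = -2.373896
w_3 = 1.308950 - (-2.373896)·(1.308950 - 2.120000)/(-2.373896 - (10.442011)) = 1.459181; f(w_3) = -0.941969
w_4 = 1.459181 - (-0.941969)·(1.459181 - 1.308950)/(-0.941969 - (-2.373896)) = 1.558008; f(w_4) = 0.179528

1.55801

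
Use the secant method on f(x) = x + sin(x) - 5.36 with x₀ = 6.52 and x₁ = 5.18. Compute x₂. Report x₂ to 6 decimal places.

f(x_0) = 1.394607, f(x_1) = -1.072648
x_2 = 5.180000 - (-1.072648)·(5.180000 - 6.520000)/(-1.072648 - (1.394607)) = 5.762570; f(x_2) = -0.094845

5.762570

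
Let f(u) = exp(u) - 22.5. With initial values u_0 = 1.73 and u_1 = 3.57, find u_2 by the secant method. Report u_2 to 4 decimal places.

Secant update: u_(k+1) = u_k − f(u_k)·(u_k − u_(k-1))/(f(u_k) − f(u_(k-1))).
f(u_0) = -16.859346, f(u_1) = 13.016593
u_2 = 3.570000 - (13.016593)·(3.570000 - 1.730000)/(13.016593 - (-16.859346)) = 2.768334; f(u_2) = -6.567935

2.7683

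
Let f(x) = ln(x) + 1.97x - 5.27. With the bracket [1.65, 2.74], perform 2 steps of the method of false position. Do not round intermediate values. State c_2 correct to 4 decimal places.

2.2614

False-position update: c = (a·f(b) − b·f(a))/(f(b) − f(a)); replace the endpoint whose sign matches f(c).
f(1.650000) = -1.518725, f(2.740000) = 1.135758
step 1: c = 2.273628, f(c) = 0.030424 > 0 → new bracket [1.650000, 2.273628]
step 2: c = 2.261380, f(c) = 0.000895 > 0 → new bracket [1.650000, 2.261380]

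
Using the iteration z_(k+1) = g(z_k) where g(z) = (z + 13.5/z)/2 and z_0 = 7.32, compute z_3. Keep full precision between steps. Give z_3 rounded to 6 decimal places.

3.675309

z_1 = g(7.320000) = 4.582131
z_2 = g(4.582131) = 3.764179
z_3 = g(3.764179) = 3.675309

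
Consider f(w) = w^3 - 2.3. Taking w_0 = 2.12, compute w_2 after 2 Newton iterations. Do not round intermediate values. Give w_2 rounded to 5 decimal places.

f'(w) = 3w^2
w_0 = 2.120000: f = 7.228128, f' = 13.483200 → w_1 = 2.120000 - (7.228128)/(13.483200) = 1.583916
w_1 = 1.583916: f = 1.673712, f' = 7.526370 → w_2 = 1.583916 - (1.673712)/(7.526370) = 1.361536

1.36154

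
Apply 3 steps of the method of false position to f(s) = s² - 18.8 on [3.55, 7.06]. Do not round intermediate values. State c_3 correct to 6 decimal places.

f(3.550000) = -6.197500, f(7.060000) = 31.043600
step 1: c = 4.134119, f(c) = -1.709062 < 0 → new bracket [4.134119, 7.060000]
step 2: c = 4.286794, f(c) = -0.423399 < 0 → new bracket [4.286794, 7.060000]
step 3: c = 4.324108, f(c) = -0.102088 < 0 → new bracket [4.324108, 7.060000]

4.324108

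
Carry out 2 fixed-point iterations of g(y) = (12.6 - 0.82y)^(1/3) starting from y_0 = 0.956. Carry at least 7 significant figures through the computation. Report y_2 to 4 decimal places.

y_1 = g(0.956000) = 2.277672
y_2 = g(2.277672) = 2.205791

2.2058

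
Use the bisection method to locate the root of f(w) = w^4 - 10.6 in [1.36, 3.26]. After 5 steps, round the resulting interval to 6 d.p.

[1.775625, 1.835000]

f(1.360000) = -7.178980, f(3.260000) = 102.345882 (opposite signs)
step 1: m = 2.310000, f(m) = 17.873963 > 0 → root in [1.360000, 2.310000]
step 2: m = 1.835000, f(m) = 0.738204 > 0 → root in [1.360000, 1.835000]
step 3: m = 1.597500, f(m) = -4.087264 < 0 → root in [1.597500, 1.835000]
step 4: m = 1.716250, f(m) = -1.923947 < 0 → root in [1.716250, 1.835000]
step 5: m = 1.775625, f(m) = -0.659574 < 0 → root in [1.775625, 1.835000]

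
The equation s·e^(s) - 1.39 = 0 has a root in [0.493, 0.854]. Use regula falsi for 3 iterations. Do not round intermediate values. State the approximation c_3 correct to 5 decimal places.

f(0.493000) = -0.582850, f(0.854000) = 0.616067
step 1: c = 0.668499, f(c) = -0.085553 < 0 → new bracket [0.668499, 0.854000]
step 2: c = 0.691119, f(c) = -0.010564 < 0 → new bracket [0.691119, 0.854000]
step 3: c = 0.693864, f(c) = -0.001275 < 0 → new bracket [0.693864, 0.854000]

0.69386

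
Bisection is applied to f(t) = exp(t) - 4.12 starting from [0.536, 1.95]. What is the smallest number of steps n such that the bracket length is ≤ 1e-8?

28

Initial width b − a = 1.95 − 0.536 = 1.414000.
After n steps the width is (b−a)/2^n; need (b−a)/2^n ≤ 1e-8.
So n ≥ log₂(1.414000/1e-8) = log₂(141400000.0000) ≈ 27.0752.
Hence n = 28.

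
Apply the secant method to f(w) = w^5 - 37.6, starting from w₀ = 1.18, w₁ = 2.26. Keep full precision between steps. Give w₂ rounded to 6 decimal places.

f(w_0) = -35.312242, f(w_1) = 21.357926
w_2 = 2.260000 - (21.357926)·(2.260000 - 1.180000)/(21.357926 - (-35.312242)) = 1.852968; f(w_2) = -15.755614

1.852968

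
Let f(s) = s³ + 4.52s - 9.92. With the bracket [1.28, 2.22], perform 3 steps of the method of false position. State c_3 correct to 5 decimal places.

f(1.280000) = -2.037248, f(2.220000) = 11.055448
step 1: c = 1.426266, f(c) = -0.571920 < 0 → new bracket [1.426266, 2.220000]
step 2: c = 1.465308, f(c) = -0.150610 < 0 → new bracket [1.465308, 2.220000]
step 3: c = 1.475451, f(c) = -0.038974 < 0 → new bracket [1.475451, 2.220000]

1.47545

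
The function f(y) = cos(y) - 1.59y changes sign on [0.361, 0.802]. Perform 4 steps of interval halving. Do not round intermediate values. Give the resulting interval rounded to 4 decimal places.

f(0.361000) = 0.361554, f(0.802000) = -0.579909 (opposite signs)
step 1: m = 0.581500, f(m) = -0.088945 < 0 → root in [0.361000, 0.581500]
step 2: m = 0.471250, f(m) = 0.141714 > 0 → root in [0.471250, 0.581500]
step 3: m = 0.526375, f(m) = 0.027698 > 0 → root in [0.526375, 0.581500]
step 4: m = 0.553937, f(m) = -0.030301 < 0 → root in [0.526375, 0.553937]

[0.5264, 0.5539]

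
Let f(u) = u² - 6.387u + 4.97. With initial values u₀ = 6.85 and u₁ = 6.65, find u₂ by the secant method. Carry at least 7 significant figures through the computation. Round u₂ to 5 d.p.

f(u_0) = 8.141550, f(u_1) = 6.718950
u_2 = 6.650000 - (6.718950)·(6.650000 - 6.850000)/(6.718950 - (8.141550)) = 5.705399; f(u_2) = 1.081192

5.70540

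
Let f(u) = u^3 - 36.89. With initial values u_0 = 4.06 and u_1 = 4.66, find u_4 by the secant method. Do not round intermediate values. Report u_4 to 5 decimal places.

3.33255

f(u_0) = 30.033416, f(u_1) = 64.304696
u_2 = 4.660000 - (64.304696)·(4.660000 - 4.060000)/(64.304696 - (30.033416)) = 3.534194; f(u_2) = 7.253941
u_3 = 3.534194 - (7.253941)·(3.534194 - 4.660000)/(7.253941 - (64.304696)) = 3.391049; f(u_3) = 2.104390
u_4 = 3.391049 - (2.104390)·(3.391049 - 3.534194)/(2.104390 - (7.253941)) = 3.332552; f(u_4) = 0.120995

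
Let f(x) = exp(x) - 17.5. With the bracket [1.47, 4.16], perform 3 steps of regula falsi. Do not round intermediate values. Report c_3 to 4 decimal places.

2.6271

f(1.470000) = -13.150765, f(4.160000) = 46.571523
step 1: c = 2.062334, f(c) = -9.635694 < 0 → new bracket [2.062334, 4.160000]
step 2: c = 2.421941, f(c) = -6.232297 < 0 → new bracket [2.421941, 4.160000]
step 3: c = 2.627079, f(c) = -3.666695 < 0 → new bracket [2.627079, 4.160000]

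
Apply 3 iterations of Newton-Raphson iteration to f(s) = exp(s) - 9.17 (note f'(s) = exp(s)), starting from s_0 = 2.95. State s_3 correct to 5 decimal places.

Newton update: s ← s − f(s)/f'(s).
s_0 = 2.950000: f = 9.935954, f' = 19.105954 → s_1 = 2.950000 - (9.935954)/(19.105954) = 2.429955
s_1 = 2.429955: f = 2.188372, f' = 11.358372 → s_2 = 2.429955 - (2.188372)/(11.358372) = 2.237289
s_2 = 2.237289: f = 0.197901, f' = 9.367901 → s_3 = 2.237289 - (0.197901)/(9.367901) = 2.216164

2.21616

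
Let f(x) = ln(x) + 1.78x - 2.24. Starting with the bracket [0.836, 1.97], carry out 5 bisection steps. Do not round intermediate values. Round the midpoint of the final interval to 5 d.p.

1.17266

f(0.836000) = -0.931047, f(1.970000) = 1.944634 (opposite signs)
step 1: m = 1.403000, f(m) = 0.595953 > 0 → root in [0.836000, 1.403000]
step 2: m = 1.119500, f(m) = -0.134408 < 0 → root in [1.119500, 1.403000]
step 3: m = 1.261250, f(m) = 0.237128 > 0 → root in [1.119500, 1.261250]
step 4: m = 1.190375, f(m) = 0.053136 > 0 → root in [1.119500, 1.190375]
step 5: m = 1.154937, f(m) = -0.040165 < 0 → root in [1.154937, 1.190375]
Midpoint of [1.154937, 1.190375] = 1.172656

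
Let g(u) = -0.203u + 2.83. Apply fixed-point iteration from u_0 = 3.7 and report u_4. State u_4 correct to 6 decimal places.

u_1 = g(3.700000) = 2.078900
u_2 = g(2.078900) = 2.407983
u_3 = g(2.407983) = 2.341179
u_4 = g(2.341179) = 2.354741

2.354741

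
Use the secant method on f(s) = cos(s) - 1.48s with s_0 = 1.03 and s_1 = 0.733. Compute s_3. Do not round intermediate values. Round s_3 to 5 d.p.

Secant update: s_(k+1) = s_k − f(s_k)·(s_k − s_(k-1))/(f(s_k) − f(s_(k-1))).
f(s_0) = -1.009581, f(s_1) = -0.341670
s_2 = 0.733000 - (-0.341670)·(0.733000 - 1.030000)/(-0.341670 - (-1.009581)) = 0.581070; f(s_2) = -0.024108
s_3 = 0.581070 - (-0.024108)·(0.581070 - 0.733000)/(-0.024108 - (-0.341670)) = 0.569536; f(s_3) = -0.000762

0.56954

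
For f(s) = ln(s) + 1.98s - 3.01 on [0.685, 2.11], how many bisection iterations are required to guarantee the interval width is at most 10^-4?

14

Initial width b − a = 2.11 − 0.685 = 1.425000.
After n steps the width is (b−a)/2^n; need (b−a)/2^n ≤ 10^-4.
So n ≥ log₂(1.425000/10^-4) = log₂(14250.0000) ≈ 13.7987.
Hence n = 14.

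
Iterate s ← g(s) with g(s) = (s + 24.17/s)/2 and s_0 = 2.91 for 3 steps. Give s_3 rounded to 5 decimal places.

4.91648

s_1 = g(2.910000) = 5.607921
s_2 = g(5.607921) = 4.958948
s_3 = g(4.958948) = 4.916483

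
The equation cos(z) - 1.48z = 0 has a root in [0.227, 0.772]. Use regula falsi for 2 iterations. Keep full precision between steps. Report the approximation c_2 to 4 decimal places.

False-position update: c = (a·f(b) − b·f(a))/(f(b) − f(a)); replace the endpoint whose sign matches f(c).
f(0.227000) = 0.638386, f(0.772000) = -0.426043
step 1: c = 0.553861, f(c) = 0.030786 > 0 → new bracket [0.553861, 0.772000]
step 2: c = 0.568561, f(c) = 0.001205 > 0 → new bracket [0.568561, 0.772000]

0.5686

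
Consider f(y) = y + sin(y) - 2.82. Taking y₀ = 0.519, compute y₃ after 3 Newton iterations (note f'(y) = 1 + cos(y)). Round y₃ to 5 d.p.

y_0 = 0.519000: f = -1.804988, f' = 1.868316 → y_1 = 0.519000 - (-1.804988)/(1.868316) = 1.485104
y_1 = 1.485104: f = -0.338565, f' = 1.085587 → y_2 = 1.485104 - (-0.338565)/(1.085587) = 1.796977
y_2 = 1.796977: f = -0.048493, f' = 0.775743 → y_3 = 1.796977 - (-0.048493)/(0.775743) = 1.859489

1.85949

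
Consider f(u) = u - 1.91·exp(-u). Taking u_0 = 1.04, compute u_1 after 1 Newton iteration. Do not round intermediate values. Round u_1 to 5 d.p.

0.82216

Newton update: u ← u − f(u)/f'(u).
f'(u) = 1 + 1.91·exp(-u)
u_0 = 1.040000: f = 0.364902, f' = 1.675098 → u_1 = 1.040000 - (0.364902)/(1.675098) = 0.822161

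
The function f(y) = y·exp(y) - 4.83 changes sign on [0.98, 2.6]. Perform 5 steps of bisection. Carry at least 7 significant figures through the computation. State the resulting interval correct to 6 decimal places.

f(0.980000) = -2.218833, f(2.600000) = 30.175719 (opposite signs)
step 1: m = 1.790000, f(m) = 5.891120 > 0 → root in [0.980000, 1.790000]
step 2: m = 1.385000, f(m) = 0.702834 > 0 → root in [0.980000, 1.385000]
step 3: m = 1.182500, f(m) = -0.972070 < 0 → root in [1.182500, 1.385000]
step 4: m = 1.283750, f(m) = -0.195467 < 0 → root in [1.283750, 1.385000]
step 5: m = 1.334375, f(m) = 0.237451 > 0 → root in [1.283750, 1.334375]

[1.283750, 1.334375]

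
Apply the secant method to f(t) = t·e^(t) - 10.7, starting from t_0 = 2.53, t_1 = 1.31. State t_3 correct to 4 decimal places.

f(t_0) = 21.060371, f(t_1) = -5.844912
t_2 = 1.310000 - (-5.844912)·(1.310000 - 2.530000)/(-5.844912 - (21.060371)) = 1.575033; f(t_2) = -3.091169
t_3 = 1.575033 - (-3.091169)·(1.575033 - 1.310000)/(-3.091169 - (-5.844912)) = 1.872542; f(t_3) = 1.480528

1.8725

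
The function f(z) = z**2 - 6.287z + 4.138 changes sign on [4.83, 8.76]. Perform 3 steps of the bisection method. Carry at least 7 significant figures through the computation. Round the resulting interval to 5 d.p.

[5.32125, 5.81250]

f(4.830000) = -2.899310, f(8.760000) = 25.801480 (opposite signs)
step 1: m = 6.795000, f(m) = 7.589860 > 0 → root in [4.830000, 6.795000]
step 2: m = 5.812500, f(m) = 1.379969 > 0 → root in [4.830000, 5.812500]
step 3: m = 5.321250, f(m) = -1.000997 < 0 → root in [5.321250, 5.812500]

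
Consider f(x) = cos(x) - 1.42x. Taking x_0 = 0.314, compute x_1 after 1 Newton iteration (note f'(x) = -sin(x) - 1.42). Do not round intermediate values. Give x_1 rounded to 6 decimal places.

0.606230

x_0 = 0.314000: f = 0.505226, f' = -1.728866 → x_1 = 0.314000 - (0.505226)/(-1.728866) = 0.606230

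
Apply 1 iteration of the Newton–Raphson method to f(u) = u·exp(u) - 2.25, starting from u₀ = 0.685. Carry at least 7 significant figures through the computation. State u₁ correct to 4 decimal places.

Newton update: u ← u − f(u)/f'(u).
f'(u) = (u + 1)·exp(u)
u_0 = 0.685000: f = -0.891116, f' = 3.342656 → u_1 = 0.685000 - (-0.891116)/(3.342656) = 0.951589

0.9516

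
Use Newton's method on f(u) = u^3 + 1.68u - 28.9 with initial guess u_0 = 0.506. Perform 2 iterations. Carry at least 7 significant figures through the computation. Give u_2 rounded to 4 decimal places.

7.9770

Newton update: u ← u − f(u)/f'(u).
f'(u) = 3u^2 + 1.68
u_0 = 0.506000: f = -27.920366, f' = 2.448108 → u_1 = 0.506000 - (-27.920366)/(2.448108) = 11.910875
u_1 = 11.910875: f = 1680.893530, f' = 427.286831 → u_2 = 11.910875 - (1680.893530)/(427.286831) = 7.976999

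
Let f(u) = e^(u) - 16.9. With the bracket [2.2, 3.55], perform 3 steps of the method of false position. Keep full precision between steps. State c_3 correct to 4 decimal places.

f(2.200000) = -7.874987, f(3.550000) = 17.913317
step 1: c = 2.612250, f(c) = -3.270315 < 0 → new bracket [2.612250, 3.550000]
step 2: c = 2.757019, f(c) = -1.147181 < 0 → new bracket [2.757019, 3.550000]
step 3: c = 2.804746, f(c) = -0.377123 < 0 → new bracket [2.804746, 3.550000]

2.8047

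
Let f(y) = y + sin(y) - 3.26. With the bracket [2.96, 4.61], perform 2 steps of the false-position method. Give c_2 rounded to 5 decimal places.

3.67965

False-position update: c = (a·f(b) − b·f(a))/(f(b) − f(a)); replace the endpoint whose sign matches f(c).
f(2.960000) = -0.119404, f(4.610000) = 0.355237
step 1: c = 3.375085, f(c) = -0.116292 < 0 → new bracket [3.375085, 4.610000]
step 2: c = 3.679648, f(c) = -0.092819 < 0 → new bracket [3.679648, 4.610000]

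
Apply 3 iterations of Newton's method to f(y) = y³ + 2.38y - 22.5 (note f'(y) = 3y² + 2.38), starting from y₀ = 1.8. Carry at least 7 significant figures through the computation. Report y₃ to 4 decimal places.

y_0 = 1.800000: f = -12.384000, f' = 12.100000 → y_1 = 1.800000 - (-12.384000)/(12.100000) = 2.823471
y_1 = 2.823471: f = 6.728541, f' = 26.295967 → y_2 = 2.823471 - (6.728541)/(26.295967) = 2.567594
y_2 = 2.567594: f = 0.537832, f' = 22.157613 → y_3 = 2.567594 - (0.537832)/(22.157613) = 2.543321

2.5433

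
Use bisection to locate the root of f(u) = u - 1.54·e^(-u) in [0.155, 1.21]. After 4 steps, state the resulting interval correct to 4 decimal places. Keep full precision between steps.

f(0.155000) = -1.163879, f(1.210000) = 0.750776 (opposite signs)
step 1: m = 0.682500, f(m) = -0.095742 < 0 → root in [0.682500, 1.210000]
step 2: m = 0.946250, f(m) = 0.348431 > 0 → root in [0.682500, 0.946250]
step 3: m = 0.814375, f(m) = 0.132284 > 0 → root in [0.682500, 0.814375]
step 4: m = 0.748438, f(m) = 0.019855 > 0 → root in [0.682500, 0.748438]

[0.6825, 0.7484]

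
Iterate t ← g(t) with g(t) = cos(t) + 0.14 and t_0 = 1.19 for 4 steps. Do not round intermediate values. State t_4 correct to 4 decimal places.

0.9237

t_1 = g(1.190000) = 0.511660
t_2 = g(0.511660) = 1.011933
t_3 = g(1.011933) = 0.670223
t_4 = g(0.670223) = 0.923683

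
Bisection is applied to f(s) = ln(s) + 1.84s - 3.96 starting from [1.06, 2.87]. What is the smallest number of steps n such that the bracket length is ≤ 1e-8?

Initial width b − a = 2.87 − 1.06 = 1.810000.
After n steps the width is (b−a)/2^n; need (b−a)/2^n ≤ 1e-8.
So n ≥ log₂(1.810000/1e-8) = log₂(181000000.0000) ≈ 27.4314.
Hence n = 28.

28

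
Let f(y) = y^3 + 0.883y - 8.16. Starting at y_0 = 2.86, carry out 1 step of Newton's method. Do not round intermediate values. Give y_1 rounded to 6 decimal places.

2.161425

Newton update: y ← y − f(y)/f'(y).
f'(y) = 3y^2 + 0.883
y_0 = 2.860000: f = 17.759036, f' = 25.421800 → y_1 = 2.860000 - (17.759036)/(25.421800) = 2.161425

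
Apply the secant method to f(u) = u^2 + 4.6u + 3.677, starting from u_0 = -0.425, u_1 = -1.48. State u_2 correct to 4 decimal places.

Secant update: u_(k+1) = u_k − f(u_k)·(u_k − u_(k-1))/(f(u_k) − f(u_(k-1))).
f(u_0) = 1.902625, f(u_1) = -0.940600
u_2 = -1.480000 - (-0.940600)·(-1.480000 - -0.425000)/(-0.940600 - (1.902625)) = -1.130983; f(u_2) = -0.246400

-1.1310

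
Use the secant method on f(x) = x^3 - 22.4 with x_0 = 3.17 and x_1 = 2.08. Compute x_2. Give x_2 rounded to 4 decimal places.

f(x_0) = 9.455013, f(x_1) = -13.401088
x_2 = 2.080000 - (-13.401088)·(2.080000 - 3.170000)/(-13.401088 - (9.455013)) = 2.719094; f(x_2) = -2.296465

2.7191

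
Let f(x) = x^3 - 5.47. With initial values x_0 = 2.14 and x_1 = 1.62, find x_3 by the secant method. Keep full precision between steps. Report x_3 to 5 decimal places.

1.76435

f(x_0) = 4.330344, f(x_1) = -1.218472
x_2 = 1.620000 - (-1.218472)·(1.620000 - 2.140000)/(-1.218472 - (4.330344)) = 1.734188; f(x_2) = -0.254594
x_3 = 1.734188 - (-0.254594)·(1.734188 - 1.620000)/(-0.254594 - (-1.218472)) = 1.764348; f(x_3) = 0.022284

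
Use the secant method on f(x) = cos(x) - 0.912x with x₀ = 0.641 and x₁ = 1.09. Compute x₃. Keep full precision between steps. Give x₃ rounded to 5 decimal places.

0.77923

f(x_0) = 0.216906, f(x_1) = -0.531595
x_2 = 1.090000 - (-0.531595)·(1.090000 - 0.641000)/(-0.531595 - (0.216906)) = 0.771115; f(x_2) = 0.013878
x_3 = 0.771115 - (0.013878)·(0.771115 - 1.090000)/(0.013878 - (-0.531595)) = 0.779228; f(x_3) = 0.000801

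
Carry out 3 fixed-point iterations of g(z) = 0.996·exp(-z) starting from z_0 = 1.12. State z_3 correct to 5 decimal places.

z_1 = g(1.120000) = 0.324975
z_2 = g(0.324975) = 0.719655
z_3 = g(0.719655) = 0.484972

0.48497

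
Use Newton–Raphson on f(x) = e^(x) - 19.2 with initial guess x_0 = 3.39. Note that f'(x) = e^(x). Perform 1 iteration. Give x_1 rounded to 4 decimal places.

3.0372

Newton update: x ← x − f(x)/f'(x).
x_0 = 3.390000: f = 10.465952, f' = 29.665952 → x_1 = 3.390000 - (10.465952)/(29.665952) = 3.037207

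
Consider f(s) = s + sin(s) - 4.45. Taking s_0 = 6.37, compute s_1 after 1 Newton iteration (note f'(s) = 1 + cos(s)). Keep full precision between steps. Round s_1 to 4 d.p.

5.3648

Newton update: s ← s − f(s)/f'(s).
s_0 = 6.370000: f = 2.006706, f' = 1.996234 → s_1 = 6.370000 - (2.006706)/(1.996234) = 5.364754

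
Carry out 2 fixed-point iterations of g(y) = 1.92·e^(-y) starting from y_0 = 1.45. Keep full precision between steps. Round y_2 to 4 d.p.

y_1 = g(1.450000) = 0.450375
y_2 = g(0.450375) = 1.223787

1.2238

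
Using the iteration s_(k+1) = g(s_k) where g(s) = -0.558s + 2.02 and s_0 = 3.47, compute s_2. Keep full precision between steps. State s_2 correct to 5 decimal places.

1.97327

s_1 = g(3.470000) = 0.083740
s_2 = g(0.083740) = 1.973273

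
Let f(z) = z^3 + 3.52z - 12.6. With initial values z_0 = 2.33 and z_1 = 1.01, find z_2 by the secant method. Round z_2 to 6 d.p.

Secant update: z_(k+1) = z_k − f(z_k)·(z_k − z_(k-1))/(f(z_k) − f(z_(k-1))).
f(z_0) = 8.250937, f(z_1) = -8.014499
z_2 = 1.010000 - (-8.014499)·(1.010000 - 2.330000)/(-8.014499 - (8.250937)) = 1.660406; f(z_2) = -2.177717

1.660406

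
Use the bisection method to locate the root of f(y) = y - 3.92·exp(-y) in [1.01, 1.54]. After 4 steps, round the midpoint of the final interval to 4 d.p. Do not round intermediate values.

f(1.010000) = -0.417738, f(1.540000) = 0.699626 (opposite signs)
step 1: m = 1.275000, f(m) = 0.179631 > 0 → root in [1.010000, 1.275000]
step 2: m = 1.142500, f(m) = -0.108060 < 0 → root in [1.142500, 1.275000]
step 3: m = 1.208750, f(m) = 0.038355 > 0 → root in [1.142500, 1.208750]
step 4: m = 1.175625, f(m) = -0.034189 < 0 → root in [1.175625, 1.208750]
Midpoint of [1.175625, 1.208750] = 1.192188

1.1922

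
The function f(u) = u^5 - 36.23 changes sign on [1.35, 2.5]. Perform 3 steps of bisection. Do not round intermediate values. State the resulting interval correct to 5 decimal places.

[1.92500, 2.06875]

f(1.350000) = -31.745967, f(2.500000) = 61.426250 (opposite signs)
step 1: m = 1.925000, f(m) = -9.796561 < 0 → root in [1.925000, 2.500000]
step 2: m = 2.212500, f(m) = 16.787152 > 0 → root in [1.925000, 2.212500]
step 3: m = 2.068750, f(m) = 1.661348 > 0 → root in [1.925000, 2.068750]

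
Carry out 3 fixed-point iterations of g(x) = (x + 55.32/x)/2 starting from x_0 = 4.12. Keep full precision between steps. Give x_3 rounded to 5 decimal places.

x_1 = g(4.120000) = 8.773592
x_2 = g(8.773592) = 7.539439
x_3 = g(7.539439) = 7.438427

7.43843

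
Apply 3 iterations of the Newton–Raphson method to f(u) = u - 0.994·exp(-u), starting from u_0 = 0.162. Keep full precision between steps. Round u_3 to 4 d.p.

Newton update: u ← u − f(u)/f'(u).
f'(u) = 1 + 0.994·exp(-u)
u_0 = 0.162000: f = -0.683339, f' = 1.845339 → u_1 = 0.162000 - (-0.683339)/(1.845339) = 0.532305
u_1 = 0.532305: f = -0.051421, f' = 1.583726 → u_2 = 0.532305 - (-0.051421)/(1.583726) = 0.564774
u_2 = 0.564774: f = -0.000304, f' = 1.565078 → u_3 = 0.564774 - (-0.000304)/(1.565078) = 0.564968

0.5650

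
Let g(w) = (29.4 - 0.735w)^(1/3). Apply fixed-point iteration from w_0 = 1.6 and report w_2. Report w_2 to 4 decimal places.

3.0060

w_1 = g(1.600000) = 3.044665
w_2 = g(3.044665) = 3.005994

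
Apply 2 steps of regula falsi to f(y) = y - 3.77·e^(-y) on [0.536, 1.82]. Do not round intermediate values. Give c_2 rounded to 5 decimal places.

False-position update: c = (a·f(b) − b·f(a))/(f(b) − f(a)); replace the endpoint whose sign matches f(c).
f(0.536000) = -1.669766, f(1.820000) = 1.209163
step 1: c = 1.280714, f(c) = 0.233262 > 0 → new bracket [0.536000, 1.280714]
step 2: c = 1.189432, f(c) = 0.041865 > 0 → new bracket [0.536000, 1.189432]

1.18943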